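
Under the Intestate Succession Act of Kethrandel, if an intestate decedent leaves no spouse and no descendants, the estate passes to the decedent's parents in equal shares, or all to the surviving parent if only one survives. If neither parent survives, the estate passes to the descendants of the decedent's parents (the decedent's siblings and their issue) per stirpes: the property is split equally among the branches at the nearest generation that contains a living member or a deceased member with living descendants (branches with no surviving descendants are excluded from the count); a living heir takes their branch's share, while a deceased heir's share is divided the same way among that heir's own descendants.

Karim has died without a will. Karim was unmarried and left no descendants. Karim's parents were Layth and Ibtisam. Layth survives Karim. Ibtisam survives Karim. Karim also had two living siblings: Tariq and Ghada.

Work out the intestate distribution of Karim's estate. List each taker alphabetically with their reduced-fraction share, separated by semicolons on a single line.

Both parents survive, so Layth and Ibtisam each take 1/2. The siblings take nothing because a surviving parent has priority.

Ibtisam 1/2; Layth 1/2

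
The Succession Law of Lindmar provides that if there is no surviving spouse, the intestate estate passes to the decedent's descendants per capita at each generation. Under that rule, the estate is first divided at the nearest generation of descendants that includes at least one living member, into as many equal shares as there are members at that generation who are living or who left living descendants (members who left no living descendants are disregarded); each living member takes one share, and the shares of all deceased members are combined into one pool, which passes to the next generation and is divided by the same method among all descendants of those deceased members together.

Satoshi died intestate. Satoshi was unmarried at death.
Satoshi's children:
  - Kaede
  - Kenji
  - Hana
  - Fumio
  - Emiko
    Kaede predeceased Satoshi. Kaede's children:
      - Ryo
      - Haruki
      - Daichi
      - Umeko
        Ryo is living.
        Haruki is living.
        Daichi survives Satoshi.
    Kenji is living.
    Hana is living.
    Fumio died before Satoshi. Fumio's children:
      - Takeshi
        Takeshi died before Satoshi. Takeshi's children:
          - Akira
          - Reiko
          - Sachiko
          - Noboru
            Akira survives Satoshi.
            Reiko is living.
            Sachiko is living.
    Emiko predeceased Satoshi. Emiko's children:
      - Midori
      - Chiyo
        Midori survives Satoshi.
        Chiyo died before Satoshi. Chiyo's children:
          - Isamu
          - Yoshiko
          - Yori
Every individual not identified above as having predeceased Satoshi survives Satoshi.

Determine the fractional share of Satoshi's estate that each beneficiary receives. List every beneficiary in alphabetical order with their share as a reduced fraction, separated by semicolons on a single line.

There is no surviving spouse, so the entire estate passes to Satoshi's descendants per capita at each generation.
At generation 1 (Kaede, Kenji, Hana, Fumio, Emiko) there are 5 shares of (1)/5 = 1/5 each.
Living: Kenji and Hana — each takes 1/5.
Deceased: Kaede, Fumio, and Emiko. Their combined 3/5 is pooled and carried to generation 2.
At generation 2 (Ryo, Haruki, Daichi, Umeko, Takeshi, Midori, Chiyo) there are 7 shares of (3/5)/7 = 3/35 each.
Living: Ryo, Haruki, Daichi, Umeko, and Midori — each takes 3/35.
Deceased: Takeshi and Chiyo. Their combined 6/35 is pooled and carried to generation 3.
At generation 3 (Akira, Reiko, Sachiko, Noboru, Isamu, Yoshiko, Yori) there are 7 shares of (6/35)/7 = 6/245 each.
Living: Akira, Reiko, Sachiko, Noboru, Isamu, Yoshiko, and Yori — each takes 6/245.

Akira 6/245; Daichi 3/35; Hana 1/5; Haruki 3/35; Isamu 6/245; Kenji 1/5; Midori 3/35; Noboru 6/245; Reiko 6/245; Ryo 3/35; Sachiko 6/245; Umeko 3/35; Yori 6/245; Yoshiko 6/245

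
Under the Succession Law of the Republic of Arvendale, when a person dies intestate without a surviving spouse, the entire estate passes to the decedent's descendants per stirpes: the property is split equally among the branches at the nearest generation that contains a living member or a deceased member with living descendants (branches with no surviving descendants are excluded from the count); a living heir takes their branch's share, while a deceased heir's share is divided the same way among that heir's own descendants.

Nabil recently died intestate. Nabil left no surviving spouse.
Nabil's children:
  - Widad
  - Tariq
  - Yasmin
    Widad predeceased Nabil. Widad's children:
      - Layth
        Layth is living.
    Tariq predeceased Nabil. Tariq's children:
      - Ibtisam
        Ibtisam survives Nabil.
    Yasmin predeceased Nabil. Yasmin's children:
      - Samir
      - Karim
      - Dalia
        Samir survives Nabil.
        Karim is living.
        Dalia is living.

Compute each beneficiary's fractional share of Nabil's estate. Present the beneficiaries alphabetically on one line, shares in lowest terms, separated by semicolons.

Dalia 1/9; Ibtisam 1/3; Karim 1/9; Layth 1/3; Samir 1/9

There is no surviving spouse, so the entire estate passes to Nabil's descendants per stirpes.
The estate is divided into 3 equal shares of 1/3 among Widad, Tariq, Yasmin.
Widad predeceased; the 1/3 allotted to Widad's branch passes to Widad's issue by representation.
Layth is the sole taker at this level and receives the full 1/3.
Tariq predeceased; the 1/3 allotted to Tariq's branch passes to Tariq's issue by representation.
Ibtisam is the sole taker at this level and receives the full 1/3.
Yasmin predeceased; the 1/3 allotted to Yasmin's branch passes to Yasmin's issue by representation.
The 1/3 is divided into 3 equal shares of 1/9 among Samir, Karim, Dalia.
Samir is living and takes 1/9.
Karim is living and takes 1/9.
Dalia is living and takes 1/9.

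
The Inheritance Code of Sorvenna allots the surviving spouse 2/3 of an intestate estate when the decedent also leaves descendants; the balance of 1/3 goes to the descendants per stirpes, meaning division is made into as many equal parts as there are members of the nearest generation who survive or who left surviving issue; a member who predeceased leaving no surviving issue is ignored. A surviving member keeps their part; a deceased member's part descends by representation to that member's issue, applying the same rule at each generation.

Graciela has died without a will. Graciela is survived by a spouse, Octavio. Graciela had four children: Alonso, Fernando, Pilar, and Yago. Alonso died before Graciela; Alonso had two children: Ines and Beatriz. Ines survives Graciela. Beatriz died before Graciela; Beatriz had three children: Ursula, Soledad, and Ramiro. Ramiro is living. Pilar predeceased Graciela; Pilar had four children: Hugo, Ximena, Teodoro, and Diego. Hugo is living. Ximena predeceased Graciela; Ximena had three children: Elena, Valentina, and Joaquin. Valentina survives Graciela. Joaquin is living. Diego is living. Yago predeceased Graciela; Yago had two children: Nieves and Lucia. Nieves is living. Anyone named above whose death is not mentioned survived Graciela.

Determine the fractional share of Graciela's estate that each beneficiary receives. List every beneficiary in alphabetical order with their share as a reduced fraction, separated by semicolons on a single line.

Diego 1/48; Elena 1/144; Fernando 1/12; Hugo 1/48; Ines 1/24; Joaquin 1/144; Lucia 1/24; Nieves 1/24; Octavio 2/3; Ramiro 1/72; Soledad 1/72; Teodoro 1/48; Ursula 1/72; Valentina 1/144

Octavio, as surviving spouse, takes 2/3.
The remaining 1/3 passes to Graciela's descendants per stirpes.
The 1/3 is divided into 4 equal shares of 1/12 among Alonso, Fernando, Pilar, Yago.
Alonso predeceased; the 1/12 allotted to Alonso's branch passes to Alonso's issue by representation.
The 1/12 is divided into 2 equal shares of 1/24 among Ines, Beatriz.
Ines is living and takes 1/24.
Beatriz predeceased; the 1/24 allotted to Beatriz's branch passes to Beatriz's issue by representation.
The 1/24 is divided into 3 equal shares of 1/72 among Ursula, Soledad, Ramiro.
Ursula is living and takes 1/72.
Soledad is living and takes 1/72.
Ramiro is living and takes 1/72.
Fernando is living and takes 1/12.
Pilar predeceased; the 1/12 allotted to Pilar's branch passes to Pilar's issue by representation.
The 1/12 is divided into 4 equal shares of 1/48 among Hugo, Ximena, Teodoro, Diego.
Hugo is living and takes 1/48.
Ximena predeceased; the 1/48 allotted to Ximena's branch passes to Ximena's issue by representation.
The 1/48 is divided into 3 equal shares of 1/144 among Elena, Valentina, Joaquin.
Elena is living and takes 1/144.
Valentina is living and takes 1/144.
Joaquin is living and takes 1/144.
Teodoro is living and takes 1/48.
Diego is living and takes 1/48.
Yago predeceased; the 1/12 allotted to Yago's branch passes to Yago's issue by representation.
The 1/12 is divided into 2 equal shares of 1/24 among Nieves, Lucia.
Nieves is living and takes 1/24.
Lucia is living and takes 1/24.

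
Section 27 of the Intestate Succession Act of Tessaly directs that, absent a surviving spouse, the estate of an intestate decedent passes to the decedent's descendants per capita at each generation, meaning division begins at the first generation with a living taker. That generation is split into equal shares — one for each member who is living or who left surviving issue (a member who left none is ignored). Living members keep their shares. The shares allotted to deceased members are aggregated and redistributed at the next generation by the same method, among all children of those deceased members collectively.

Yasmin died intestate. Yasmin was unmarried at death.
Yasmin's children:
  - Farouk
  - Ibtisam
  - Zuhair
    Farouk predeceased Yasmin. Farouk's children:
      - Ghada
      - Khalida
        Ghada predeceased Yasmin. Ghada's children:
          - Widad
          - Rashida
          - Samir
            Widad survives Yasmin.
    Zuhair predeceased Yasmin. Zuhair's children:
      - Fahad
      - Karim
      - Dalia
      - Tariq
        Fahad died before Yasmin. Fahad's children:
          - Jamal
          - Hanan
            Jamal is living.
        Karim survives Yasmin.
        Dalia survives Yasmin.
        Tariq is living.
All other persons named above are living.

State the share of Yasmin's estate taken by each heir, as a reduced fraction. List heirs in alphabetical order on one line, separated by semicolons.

Dalia 1/9; Hanan 2/45; Ibtisam 1/3; Jamal 2/45; Karim 1/9; Khalida 1/9; Rashida 2/45; Samir 2/45; Tariq 1/9; Widad 2/45

There is no surviving spouse, so the entire estate passes to Yasmin's descendants per capita at each generation.
At generation 1 (Farouk, Ibtisam, Zuhair) there are 3 shares of (1)/3 = 1/3 each.
Living: Ibtisam — each takes 1/3.
Deceased: Farouk and Zuhair. Their combined 2/3 is pooled and carried to generation 2.
At generation 2 (Ghada, Khalida, Fahad, Karim, Dalia, Tariq) there are 6 shares of (2/3)/6 = 1/9 each.
Living: Khalida, Karim, Dalia, and Tariq — each takes 1/9.
Deceased: Ghada and Fahad. Their combined 2/9 is pooled and carried to generation 3.
At generation 3 (Widad, Rashida, Samir, Jamal, Hanan) there are 5 shares of (2/9)/5 = 2/45 each.
Living: Widad, Rashida, Samir, Jamal, and Hanan — each takes 2/45.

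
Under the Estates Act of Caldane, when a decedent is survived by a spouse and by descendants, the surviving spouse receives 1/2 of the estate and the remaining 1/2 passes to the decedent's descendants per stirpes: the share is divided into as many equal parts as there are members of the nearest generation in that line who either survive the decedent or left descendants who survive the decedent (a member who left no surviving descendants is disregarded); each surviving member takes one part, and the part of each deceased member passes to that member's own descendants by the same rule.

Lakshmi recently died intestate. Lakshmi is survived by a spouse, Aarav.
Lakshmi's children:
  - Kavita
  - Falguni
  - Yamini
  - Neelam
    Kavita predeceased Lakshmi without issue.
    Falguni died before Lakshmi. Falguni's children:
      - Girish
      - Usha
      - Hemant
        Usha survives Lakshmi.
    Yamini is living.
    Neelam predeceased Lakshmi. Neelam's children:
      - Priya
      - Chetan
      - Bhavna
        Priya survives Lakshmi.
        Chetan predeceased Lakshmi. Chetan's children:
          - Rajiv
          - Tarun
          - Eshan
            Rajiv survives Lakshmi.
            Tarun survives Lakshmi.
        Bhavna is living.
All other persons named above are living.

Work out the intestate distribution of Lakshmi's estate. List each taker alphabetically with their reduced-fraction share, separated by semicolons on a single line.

Aarav, as surviving spouse, takes 1/2.
The remaining 1/2 passes to Lakshmi's descendants per stirpes.
Kavita left no surviving issue, so that branch lapses and is disregarded.
The 1/2 is divided into 3 equal shares of 1/6 among Falguni, Yamini, Neelam.
Falguni predeceased; the 1/6 allotted to Falguni's branch passes to Falguni's issue by representation.
The 1/6 is divided into 3 equal shares of 1/18 among Girish, Usha, Hemant.
Girish is living and takes 1/18.
Usha is living and takes 1/18.
Hemant is living and takes 1/18.
Yamini is living and takes 1/6.
Neelam predeceased; the 1/6 allotted to Neelam's branch passes to Neelam's issue by representation.
The 1/6 is divided into 3 equal shares of 1/18 among Priya, Chetan, Bhavna.
Priya is living and takes 1/18.
Chetan predeceased; the 1/18 allotted to Chetan's branch passes to Chetan's issue by representation.
The 1/18 is divided into 3 equal shares of 1/54 among Rajiv, Tarun, Eshan.
Rajiv is living and takes 1/54.
Tarun is living and takes 1/54.
Eshan is living and takes 1/54.
Bhavna is living and takes 1/18.

Aarav 1/2; Bhavna 1/18; Eshan 1/54; Girish 1/18; Hemant 1/18; Priya 1/18; Rajiv 1/54; Tarun 1/54; Usha 1/18; Yamini 1/6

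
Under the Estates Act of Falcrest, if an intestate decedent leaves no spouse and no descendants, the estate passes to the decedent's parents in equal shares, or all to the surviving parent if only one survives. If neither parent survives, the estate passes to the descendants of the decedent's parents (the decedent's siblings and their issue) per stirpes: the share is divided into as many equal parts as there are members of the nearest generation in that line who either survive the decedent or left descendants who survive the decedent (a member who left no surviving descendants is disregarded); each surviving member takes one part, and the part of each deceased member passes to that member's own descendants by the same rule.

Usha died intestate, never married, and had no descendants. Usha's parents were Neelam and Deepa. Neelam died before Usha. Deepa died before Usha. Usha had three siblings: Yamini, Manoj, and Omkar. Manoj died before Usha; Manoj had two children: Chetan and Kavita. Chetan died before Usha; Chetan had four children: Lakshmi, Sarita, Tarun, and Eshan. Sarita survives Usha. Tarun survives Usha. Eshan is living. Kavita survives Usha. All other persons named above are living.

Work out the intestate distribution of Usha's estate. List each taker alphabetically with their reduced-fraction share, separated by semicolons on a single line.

Neither parent survives and there are no descendants, so the estate passes to Usha's siblings and their issue per stirpes.
The estate is divided into 3 equal shares of 1/3 among Yamini, Manoj, Omkar.
Yamini is living and takes 1/3.
Manoj predeceased; the 1/3 allotted to Manoj's branch passes to Manoj's issue by representation.
The 1/3 is divided into 2 equal shares of 1/6 among Chetan, Kavita.
Chetan predeceased; the 1/6 allotted to Chetan's branch passes to Chetan's issue by representation.
The 1/6 is divided into 4 equal shares of 1/24 among Lakshmi, Sarita, Tarun, Eshan.
Lakshmi is living and takes 1/24.
Sarita is living and takes 1/24.
Tarun is living and takes 1/24.
Eshan is living and takes 1/24.
Kavita is living and takes 1/6.
Omkar is living and takes 1/3.

Eshan 1/24; Kavita 1/6; Lakshmi 1/24; Omkar 1/3; Sarita 1/24; Tarun 1/24; Yamini 1/3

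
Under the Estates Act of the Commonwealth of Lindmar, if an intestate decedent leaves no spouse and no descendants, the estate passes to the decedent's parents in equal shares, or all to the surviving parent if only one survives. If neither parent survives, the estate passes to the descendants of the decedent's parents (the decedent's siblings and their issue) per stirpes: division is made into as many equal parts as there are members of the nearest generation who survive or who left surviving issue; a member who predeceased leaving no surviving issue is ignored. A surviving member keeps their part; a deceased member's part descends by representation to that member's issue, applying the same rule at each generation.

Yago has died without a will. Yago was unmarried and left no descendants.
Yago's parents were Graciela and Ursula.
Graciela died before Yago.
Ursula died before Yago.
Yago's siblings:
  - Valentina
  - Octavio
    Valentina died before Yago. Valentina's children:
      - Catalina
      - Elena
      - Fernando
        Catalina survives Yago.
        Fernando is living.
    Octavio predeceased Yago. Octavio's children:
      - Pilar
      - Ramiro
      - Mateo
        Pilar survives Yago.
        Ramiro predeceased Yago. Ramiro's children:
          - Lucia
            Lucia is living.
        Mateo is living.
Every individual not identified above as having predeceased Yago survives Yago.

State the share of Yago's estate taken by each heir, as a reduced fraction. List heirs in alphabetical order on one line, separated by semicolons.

Neither parent survives and there are no descendants, so the estate passes to Yago's siblings and their issue per stirpes.
The estate is divided into 2 equal shares of 1/2 among Valentina, Octavio.
Valentina predeceased; the 1/2 allotted to Valentina's branch passes to Valentina's issue by representation.
The 1/2 is divided into 3 equal shares of 1/6 among Catalina, Elena, Fernando.
Catalina is living and takes 1/6.
Elena is living and takes 1/6.
Fernando is living and takes 1/6.
Octavio predeceased; the 1/2 allotted to Octavio's branch passes to Octavio's issue by representation.
The 1/2 is divided into 3 equal shares of 1/6 among Pilar, Ramiro, Mateo.
Pilar is living and takes 1/6.
Ramiro predeceased; the 1/6 allotted to Ramiro's branch passes to Ramiro's issue by representation.
Lucia is the sole taker at this level and receives the full 1/6.
Mateo is living and takes 1/6.

Catalina 1/6; Elena 1/6; Fernando 1/6; Lucia 1/6; Mateo 1/6; Pilar 1/6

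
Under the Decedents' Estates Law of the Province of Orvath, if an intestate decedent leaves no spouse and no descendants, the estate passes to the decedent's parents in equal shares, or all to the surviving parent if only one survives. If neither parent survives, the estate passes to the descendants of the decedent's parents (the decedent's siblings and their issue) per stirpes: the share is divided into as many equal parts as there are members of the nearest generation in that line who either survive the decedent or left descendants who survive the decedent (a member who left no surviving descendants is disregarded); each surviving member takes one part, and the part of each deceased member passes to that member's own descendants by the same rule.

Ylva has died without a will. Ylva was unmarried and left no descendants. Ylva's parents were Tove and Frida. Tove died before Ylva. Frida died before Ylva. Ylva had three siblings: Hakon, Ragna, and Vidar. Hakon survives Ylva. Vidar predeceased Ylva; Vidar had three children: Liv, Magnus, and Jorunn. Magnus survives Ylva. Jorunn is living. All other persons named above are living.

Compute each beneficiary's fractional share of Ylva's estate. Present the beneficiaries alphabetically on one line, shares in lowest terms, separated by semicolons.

Neither parent survives and there are no descendants, so the estate passes to Ylva's siblings and their issue per stirpes.
The estate is divided into 3 equal shares of 1/3 among Hakon, Ragna, Vidar.
Hakon is living and takes 1/3.
Ragna is living and takes 1/3.
Vidar predeceased; the 1/3 allotted to Vidar's branch passes to Vidar's issue by representation.
The 1/3 is divided into 3 equal shares of 1/9 among Liv, Magnus, Jorunn.
Liv is living and takes 1/9.
Magnus is living and takes 1/9.
Jorunn is living and takes 1/9.

Hakon 1/3; Jorunn 1/9; Liv 1/9; Magnus 1/9; Ragna 1/3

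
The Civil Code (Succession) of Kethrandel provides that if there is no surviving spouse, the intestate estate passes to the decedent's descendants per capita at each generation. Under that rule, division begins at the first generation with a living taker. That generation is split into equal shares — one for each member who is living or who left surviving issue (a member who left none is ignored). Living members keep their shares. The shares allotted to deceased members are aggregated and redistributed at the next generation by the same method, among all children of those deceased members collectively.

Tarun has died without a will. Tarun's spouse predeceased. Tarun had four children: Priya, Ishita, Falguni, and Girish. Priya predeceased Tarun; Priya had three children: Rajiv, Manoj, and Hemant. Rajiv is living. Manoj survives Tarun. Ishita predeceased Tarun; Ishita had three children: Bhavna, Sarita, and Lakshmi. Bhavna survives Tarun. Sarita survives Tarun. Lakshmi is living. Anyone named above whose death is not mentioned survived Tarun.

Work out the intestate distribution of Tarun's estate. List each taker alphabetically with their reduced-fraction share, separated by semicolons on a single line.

Bhavna 1/12; Falguni 1/4; Girish 1/4; Hemant 1/12; Lakshmi 1/12; Manoj 1/12; Rajiv 1/12; Sarita 1/12

There is no surviving spouse, so the entire estate passes to Tarun's descendants per capita at each generation.
At generation 1 (Priya, Ishita, Falguni, Girish) there are 4 shares of (1)/4 = 1/4 each.
Living: Falguni and Girish — each takes 1/4.
Deceased: Priya and Ishita. Their combined 1/2 is pooled and carried to generation 2.
At generation 2 (Rajiv, Manoj, Hemant, Bhavna, Sarita, Lakshmi) there are 6 shares of (1/2)/6 = 1/12 each.
Living: Rajiv, Manoj, Hemant, Bhavna, Sarita, and Lakshmi — each takes 1/12.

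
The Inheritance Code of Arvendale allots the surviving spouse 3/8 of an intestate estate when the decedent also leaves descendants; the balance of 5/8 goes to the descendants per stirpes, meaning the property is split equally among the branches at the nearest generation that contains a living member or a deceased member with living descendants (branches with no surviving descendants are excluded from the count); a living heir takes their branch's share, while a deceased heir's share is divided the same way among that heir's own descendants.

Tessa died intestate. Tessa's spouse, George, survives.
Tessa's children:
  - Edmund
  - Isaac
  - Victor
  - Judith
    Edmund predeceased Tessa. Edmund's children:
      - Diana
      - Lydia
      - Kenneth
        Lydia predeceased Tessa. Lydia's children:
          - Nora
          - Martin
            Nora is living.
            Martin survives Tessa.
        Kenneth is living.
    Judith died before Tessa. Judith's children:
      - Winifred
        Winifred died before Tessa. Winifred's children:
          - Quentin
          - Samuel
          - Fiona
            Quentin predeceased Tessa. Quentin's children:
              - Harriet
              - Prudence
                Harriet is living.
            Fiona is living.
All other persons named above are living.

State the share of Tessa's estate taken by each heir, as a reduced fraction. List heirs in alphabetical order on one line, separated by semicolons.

George, as surviving spouse, takes 3/8.
The remaining 5/8 passes to Tessa's descendants per stirpes.
The 5/8 is divided into 4 equal shares of 5/32 among Edmund, Isaac, Victor, Judith.
Edmund predeceased; the 5/32 allotted to Edmund's branch passes to Edmund's issue by representation.
The 5/32 is divided into 3 equal shares of 5/96 among Diana, Lydia, Kenneth.
Diana is living and takes 5/96.
Lydia predeceased; the 5/96 allotted to Lydia's branch passes to Lydia's issue by representation.
The 5/96 is divided into 2 equal shares of 5/192 among Nora, Martin.
Nora is living and takes 5/192.
Martin is living and takes 5/192.
Kenneth is living and takes 5/96.
Isaac is living and takes 5/32.
Victor is living and takes 5/32.
Judith predeceased; the 5/32 allotted to Judith's branch passes to Judith's issue by representation.
Winifred's line is the sole branch at this level, so the full 5/32 passes to Winifred's issue by representation.
The 5/32 is divided into 3 equal shares of 5/96 among Quentin, Samuel, Fiona.
Quentin predeceased; the 5/96 allotted to Quentin's branch passes to Quentin's issue by representation.
The 5/96 is divided into 2 equal shares of 5/192 among Harriet, Prudence.
Harriet is living and takes 5/192.
Prudence is living and takes 5/192.
Samuel is living and takes 5/96.
Fiona is living and takes 5/96.

Diana 5/96; Fiona 5/96; George 3/8; Harriet 5/192; Isaac 5/32; Kenneth 5/96; Martin 5/192; Nora 5/192; Prudence 5/192; Samuel 5/96; Victor 5/32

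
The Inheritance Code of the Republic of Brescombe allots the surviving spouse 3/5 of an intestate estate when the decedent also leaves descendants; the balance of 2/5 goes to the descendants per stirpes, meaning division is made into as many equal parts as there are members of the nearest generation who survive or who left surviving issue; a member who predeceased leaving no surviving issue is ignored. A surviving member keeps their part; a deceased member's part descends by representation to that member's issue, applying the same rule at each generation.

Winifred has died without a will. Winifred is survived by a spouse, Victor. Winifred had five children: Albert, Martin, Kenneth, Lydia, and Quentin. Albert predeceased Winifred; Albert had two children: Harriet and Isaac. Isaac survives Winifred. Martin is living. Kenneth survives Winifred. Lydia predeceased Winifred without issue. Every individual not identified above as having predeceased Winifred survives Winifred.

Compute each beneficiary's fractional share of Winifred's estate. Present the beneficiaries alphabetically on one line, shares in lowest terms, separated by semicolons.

Harriet 1/20; Isaac 1/20; Kenneth 1/10; Martin 1/10; Quentin 1/10; Victor 3/5

Victor, as surviving spouse, takes 3/5.
The remaining 2/5 passes to Winifred's descendants per stirpes.
Lydia left no surviving issue, so that branch lapses and is disregarded.
The 2/5 is divided into 4 equal shares of 1/10 among Albert, Martin, Kenneth, Quentin.
Albert predeceased; the 1/10 allotted to Albert's branch passes to Albert's issue by representation.
The 1/10 is divided into 2 equal shares of 1/20 among Harriet, Isaac.
Harriet is living and takes 1/20.
Isaac is living and takes 1/20.
Martin is living and takes 1/10.
Kenneth is living and takes 1/10.
Quentin is living and takes 1/10.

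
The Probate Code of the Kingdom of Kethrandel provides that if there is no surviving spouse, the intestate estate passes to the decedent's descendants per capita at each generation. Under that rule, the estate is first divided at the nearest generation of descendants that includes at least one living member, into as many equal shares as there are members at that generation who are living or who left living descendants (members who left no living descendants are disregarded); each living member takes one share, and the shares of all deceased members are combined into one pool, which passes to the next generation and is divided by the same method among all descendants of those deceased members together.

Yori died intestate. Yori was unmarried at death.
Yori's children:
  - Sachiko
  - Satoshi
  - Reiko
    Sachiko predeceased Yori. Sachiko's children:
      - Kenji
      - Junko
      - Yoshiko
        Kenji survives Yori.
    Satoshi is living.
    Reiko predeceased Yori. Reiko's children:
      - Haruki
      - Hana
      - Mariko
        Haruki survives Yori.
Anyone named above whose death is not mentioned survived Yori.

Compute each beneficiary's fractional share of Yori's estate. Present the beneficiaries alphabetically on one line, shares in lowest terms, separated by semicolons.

Hana 1/9; Haruki 1/9; Junko 1/9; Kenji 1/9; Mariko 1/9; Satoshi 1/3; Yoshiko 1/9

There is no surviving spouse, so the entire estate passes to Yori's descendants per capita at each generation.
At generation 1 (Sachiko, Satoshi, Reiko) there are 3 shares of (1)/3 = 1/3 each.
Living: Satoshi — each takes 1/3.
Deceased: Sachiko and Reiko. Their combined 2/3 is pooled and carried to generation 2.
At generation 2 (Kenji, Junko, Yoshiko, Haruki, Hana, Mariko) there are 6 shares of (2/3)/6 = 1/9 each.
Living: Kenji, Junko, Yoshiko, Haruki, Hana, and Mariko — each takes 1/9.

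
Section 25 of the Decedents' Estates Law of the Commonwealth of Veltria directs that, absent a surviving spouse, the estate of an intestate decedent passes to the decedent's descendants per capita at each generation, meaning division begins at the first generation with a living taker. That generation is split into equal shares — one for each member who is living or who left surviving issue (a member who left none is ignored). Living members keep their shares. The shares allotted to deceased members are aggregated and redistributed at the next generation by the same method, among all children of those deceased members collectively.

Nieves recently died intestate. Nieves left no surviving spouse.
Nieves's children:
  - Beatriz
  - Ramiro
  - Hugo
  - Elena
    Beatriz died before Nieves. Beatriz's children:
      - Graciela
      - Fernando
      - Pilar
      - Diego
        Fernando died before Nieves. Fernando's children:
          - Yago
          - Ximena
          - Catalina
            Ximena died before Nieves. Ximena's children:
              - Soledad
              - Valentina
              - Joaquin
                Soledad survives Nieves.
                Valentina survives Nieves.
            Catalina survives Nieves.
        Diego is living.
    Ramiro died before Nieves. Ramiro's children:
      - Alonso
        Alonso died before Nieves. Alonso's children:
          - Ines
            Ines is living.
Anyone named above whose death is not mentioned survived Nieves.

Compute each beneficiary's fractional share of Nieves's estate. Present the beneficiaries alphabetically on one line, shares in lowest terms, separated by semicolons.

There is no surviving spouse, so the entire estate passes to Nieves's descendants per capita at each generation.
At generation 1 (Beatriz, Ramiro, Hugo, Elena) there are 4 shares of (1)/4 = 1/4 each.
Living: Hugo and Elena — each takes 1/4.
Deceased: Beatriz and Ramiro. Their combined 1/2 is pooled and carried to generation 2.
At generation 2 (Graciela, Fernando, Pilar, Diego, Alonso) there are 5 shares of (1/2)/5 = 1/10 each.
Living: Graciela, Pilar, and Diego — each takes 1/10.
Deceased: Fernando and Alonso. Their combined 1/5 is pooled and carried to generation 3.
At generation 3 (Yago, Ximena, Catalina, Ines) there are 4 shares of (1/5)/4 = 1/20 each.
Living: Yago, Catalina, and Ines — each takes 1/20.
Deceased: Ximena. That 1/20 share is carried to generation 4.
At generation 4 (Soledad, Valentina, Joaquin) there are 3 shares of (1/20)/3 = 1/60 each.
Living: Soledad, Valentina, and Joaquin — each takes 1/60.

Catalina 1/20; Diego 1/10; Elena 1/4; Graciela 1/10; Hugo 1/4; Ines 1/20; Joaquin 1/60; Pilar 1/10; Soledad 1/60; Valentina 1/60; Yago 1/20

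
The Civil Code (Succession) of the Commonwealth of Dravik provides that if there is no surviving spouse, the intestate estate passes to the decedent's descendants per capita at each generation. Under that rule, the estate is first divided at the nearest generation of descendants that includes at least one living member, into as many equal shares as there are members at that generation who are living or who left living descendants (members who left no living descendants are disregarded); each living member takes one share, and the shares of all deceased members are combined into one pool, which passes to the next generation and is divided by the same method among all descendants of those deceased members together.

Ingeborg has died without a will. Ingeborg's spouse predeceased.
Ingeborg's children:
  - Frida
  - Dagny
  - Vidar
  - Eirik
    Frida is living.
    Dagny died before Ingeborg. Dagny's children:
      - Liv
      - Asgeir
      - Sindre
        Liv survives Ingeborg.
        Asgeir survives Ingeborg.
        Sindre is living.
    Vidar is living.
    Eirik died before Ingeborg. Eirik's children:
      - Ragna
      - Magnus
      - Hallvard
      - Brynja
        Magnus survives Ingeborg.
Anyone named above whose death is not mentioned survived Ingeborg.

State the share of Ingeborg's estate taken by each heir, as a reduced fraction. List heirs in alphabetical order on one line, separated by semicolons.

There is no surviving spouse, so the entire estate passes to Ingeborg's descendants per capita at each generation.
At generation 1 (Frida, Dagny, Vidar, Eirik) there are 4 shares of (1)/4 = 1/4 each.
Living: Frida and Vidar — each takes 1/4.
Deceased: Dagny and Eirik. Their combined 1/2 is pooled and carried to generation 2.
At generation 2 (Liv, Asgeir, Sindre, Ragna, Magnus, Hallvard, Brynja) there are 7 shares of (1/2)/7 = 1/14 each.
Living: Liv, Asgeir, Sindre, Ragna, Magnus, Hallvard, and Brynja — each takes 1/14.

Asgeir 1/14; Brynja 1/14; Frida 1/4; Hallvard 1/14; Liv 1/14; Magnus 1/14; Ragna 1/14; Sindre 1/14; Vidar 1/4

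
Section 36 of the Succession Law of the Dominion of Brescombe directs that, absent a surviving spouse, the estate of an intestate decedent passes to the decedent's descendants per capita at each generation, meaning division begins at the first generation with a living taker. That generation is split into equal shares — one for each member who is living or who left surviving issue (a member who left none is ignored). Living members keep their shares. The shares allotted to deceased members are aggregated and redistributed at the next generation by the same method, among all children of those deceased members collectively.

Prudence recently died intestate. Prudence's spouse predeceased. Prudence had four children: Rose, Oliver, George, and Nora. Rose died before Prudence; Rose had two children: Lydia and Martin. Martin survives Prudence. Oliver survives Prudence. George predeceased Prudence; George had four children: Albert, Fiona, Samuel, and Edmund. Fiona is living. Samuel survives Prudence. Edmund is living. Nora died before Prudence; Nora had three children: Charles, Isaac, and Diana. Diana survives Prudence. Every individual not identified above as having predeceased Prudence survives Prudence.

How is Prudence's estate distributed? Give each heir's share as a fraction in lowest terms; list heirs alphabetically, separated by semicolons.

There is no surviving spouse, so the entire estate passes to Prudence's descendants per capita at each generation.
At generation 1 (Rose, Oliver, George, Nora) there are 4 shares of (1)/4 = 1/4 each.
Living: Oliver — each takes 1/4.
Deceased: Rose, George, and Nora. Their combined 3/4 is pooled and carried to generation 2.
At generation 2 (Lydia, Martin, Albert, Fiona, Samuel, Edmund, Charles, Isaac, Diana) there are 9 shares of (3/4)/9 = 1/12 each.
Living: Lydia, Martin, Albert, Fiona, Samuel, Edmund, Charles, Isaac, and Diana — each takes 1/12.

Albert 1/12; Charles 1/12; Diana 1/12; Edmund 1/12; Fiona 1/12; Isaac 1/12; Lydia 1/12; Martin 1/12; Oliver 1/4; Samuel 1/12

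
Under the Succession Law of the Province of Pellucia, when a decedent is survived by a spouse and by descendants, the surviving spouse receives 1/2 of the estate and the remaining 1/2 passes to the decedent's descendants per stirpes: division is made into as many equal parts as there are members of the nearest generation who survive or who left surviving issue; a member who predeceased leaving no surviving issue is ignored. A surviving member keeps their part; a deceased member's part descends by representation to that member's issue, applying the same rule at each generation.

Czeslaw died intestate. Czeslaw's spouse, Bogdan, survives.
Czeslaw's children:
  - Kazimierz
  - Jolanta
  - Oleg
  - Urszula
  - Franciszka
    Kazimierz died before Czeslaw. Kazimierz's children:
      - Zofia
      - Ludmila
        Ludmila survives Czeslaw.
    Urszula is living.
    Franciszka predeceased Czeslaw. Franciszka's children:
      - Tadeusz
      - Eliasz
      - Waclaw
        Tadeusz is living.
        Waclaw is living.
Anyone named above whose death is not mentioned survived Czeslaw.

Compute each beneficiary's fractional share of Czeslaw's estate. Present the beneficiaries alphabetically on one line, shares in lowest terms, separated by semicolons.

Bogdan, as surviving spouse, takes 1/2.
The remaining 1/2 passes to Czeslaw's descendants per stirpes.
The 1/2 is divided into 5 equal shares of 1/10 among Kazimierz, Jolanta, Oleg, Urszula, Franciszka.
Kazimierz predeceased; the 1/10 allotted to Kazimierz's branch passes to Kazimierz's issue by representation.
The 1/10 is divided into 2 equal shares of 1/20 among Zofia, Ludmila.
Zofia is living and takes 1/20.
Ludmila is living and takes 1/20.
Jolanta is living and takes 1/10.
Oleg is living and takes 1/10.
Urszula is living and takes 1/10.
Franciszka predeceased; the 1/10 allotted to Franciszka's branch passes to Franciszka's issue by representation.
The 1/10 is divided into 3 equal shares of 1/30 among Tadeusz, Eliasz, Waclaw.
Tadeusz is living and takes 1/30.
Eliasz is living and takes 1/30.
Waclaw is living and takes 1/30.

Bogdan 1/2; Eliasz 1/30; Jolanta 1/10; Ludmila 1/20; Oleg 1/10; Tadeusz 1/30; Urszula 1/10; Waclaw 1/30; Zofia 1/20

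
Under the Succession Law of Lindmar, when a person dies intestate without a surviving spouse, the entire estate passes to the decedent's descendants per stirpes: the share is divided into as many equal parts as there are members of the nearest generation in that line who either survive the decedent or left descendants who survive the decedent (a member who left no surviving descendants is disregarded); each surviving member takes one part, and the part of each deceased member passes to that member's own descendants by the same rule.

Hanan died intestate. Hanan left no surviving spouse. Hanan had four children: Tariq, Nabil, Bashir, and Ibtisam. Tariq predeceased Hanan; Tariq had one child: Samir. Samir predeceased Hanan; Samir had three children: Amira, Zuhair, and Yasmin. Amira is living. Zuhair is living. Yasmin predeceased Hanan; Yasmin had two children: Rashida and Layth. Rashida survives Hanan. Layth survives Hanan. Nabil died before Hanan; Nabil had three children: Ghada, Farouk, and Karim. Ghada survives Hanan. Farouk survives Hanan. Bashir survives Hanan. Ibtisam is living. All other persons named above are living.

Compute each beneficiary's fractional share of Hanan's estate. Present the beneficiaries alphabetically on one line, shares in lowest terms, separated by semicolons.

Amira 1/12; Bashir 1/4; Farouk 1/12; Ghada 1/12; Ibtisam 1/4; Karim 1/12; Layth 1/24; Rashida 1/24; Zuhair 1/12

There is no surviving spouse, so the entire estate passes to Hanan's descendants per stirpes.
The estate is divided into 4 equal shares of 1/4 among Tariq, Nabil, Bashir, Ibtisam.
Tariq predeceased; the 1/4 allotted to Tariq's branch passes to Tariq's issue by representation.
Samir's line is the sole branch at this level, so the full 1/4 passes to Samir's issue by representation.
The 1/4 is divided into 3 equal shares of 1/12 among Amira, Zuhair, Yasmin.
Amira is living and takes 1/12.
Zuhair is living and takes 1/12.
Yasmin predeceased; the 1/12 allotted to Yasmin's branch passes to Yasmin's issue by representation.
The 1/12 is divided into 2 equal shares of 1/24 among Rashida, Layth.
Rashida is living and takes 1/24.
Layth is living and takes 1/24.
Nabil predeceased; the 1/4 allotted to Nabil's branch passes to Nabil's issue by representation.
The 1/4 is divided into 3 equal shares of 1/12 among Ghada, Farouk, Karim.
Ghada is living and takes 1/12.
Farouk is living and takes 1/12.
Karim is living and takes 1/12.
Bashir is living and takes 1/4.
Ibtisam is living and takes 1/4.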